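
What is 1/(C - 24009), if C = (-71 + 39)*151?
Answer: -1/28841 ≈ -3.4673e-5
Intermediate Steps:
C = -4832 (C = -32*151 = -4832)
1/(C - 24009) = 1/(-4832 - 24009) = 1/(-28841) = -1/28841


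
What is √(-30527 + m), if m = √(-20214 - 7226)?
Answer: √(-30527 + 28*I*√35) ≈ 0.474 + 174.72*I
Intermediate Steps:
m = 28*I*√35 (m = √(-27440) = 28*I*√35 ≈ 165.65*I)
√(-30527 + m) = √(-30527 + 28*I*√35)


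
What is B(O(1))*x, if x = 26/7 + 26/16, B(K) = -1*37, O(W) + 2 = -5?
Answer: -11063/56 ≈ -197.55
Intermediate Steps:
O(W) = -7 (O(W) = -2 - 5 = -7)
B(K) = -37
x = 299/56 (x = 26*(⅐) + 26*(1/16) = 26/7 + 13/8 = 299/56 ≈ 5.3393)
B(O(1))*x = -37*299/56 = -11063/56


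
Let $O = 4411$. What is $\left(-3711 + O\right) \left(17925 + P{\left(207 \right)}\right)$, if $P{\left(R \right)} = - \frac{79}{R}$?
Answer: $\frac{2597277200}{207} \approx 1.2547 \cdot 10^{7}$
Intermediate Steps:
$\left(-3711 + O\right) \left(17925 + P{\left(207 \right)}\right) = \left(-3711 + 4411\right) \left(17925 - \frac{79}{207}\right) = 700 \left(17925 - \frac{79}{207}\right) = 700 \cdot \frac{3710396}{207} = \frac{2597277200}{207}$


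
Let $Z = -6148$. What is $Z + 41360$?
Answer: $35212$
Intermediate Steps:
$Z + 41360 = -6148 + 41360 = 35212$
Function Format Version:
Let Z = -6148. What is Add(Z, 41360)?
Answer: 35212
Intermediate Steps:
Add(Z, 41360) = Add(-6148, 41360) = 35212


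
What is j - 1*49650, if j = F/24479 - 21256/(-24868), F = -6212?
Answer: -7555940608548/152185943 ≈ -49649.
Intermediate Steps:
j = 91461402/152185943 (j = -6212/24479 - 21256/(-24868) = -6212*1/24479 - 21256*(-1/24868) = -6212/24479 + 5314/6217 = 91461402/152185943 ≈ 0.60098)
j - 1*49650 = 91461402/152185943 - 1*49650 = 91461402/152185943 - 49650 = -7555940608548/152185943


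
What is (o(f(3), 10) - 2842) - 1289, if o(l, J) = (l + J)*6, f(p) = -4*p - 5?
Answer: -4173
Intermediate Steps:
f(p) = -5 - 4*p
o(l, J) = 6*J + 6*l (o(l, J) = (J + l)*6 = 6*J + 6*l)
(o(f(3), 10) - 2842) - 1289 = ((6*10 + 6*(-5 - 4*3)) - 2842) - 1289 = ((60 + 6*(-5 - 12)) - 2842) - 1289 = ((60 + 6*(-17)) - 2842) - 1289 = ((60 - 102) - 2842) - 1289 = (-42 - 2842) - 1289 = -2884 - 1289 = -4173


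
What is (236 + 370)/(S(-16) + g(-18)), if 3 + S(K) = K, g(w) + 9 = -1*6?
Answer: -303/17 ≈ -17.824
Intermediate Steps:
g(w) = -15 (g(w) = -9 - 1*6 = -9 - 6 = -15)
S(K) = -3 + K
(236 + 370)/(S(-16) + g(-18)) = (236 + 370)/((-3 - 16) - 15) = 606/(-19 - 15) = 606/(-34) = 606*(-1/34) = -303/17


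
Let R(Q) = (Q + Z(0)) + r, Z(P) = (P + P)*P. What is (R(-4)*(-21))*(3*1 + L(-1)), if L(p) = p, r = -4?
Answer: 336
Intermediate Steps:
Z(P) = 2*P**2 (Z(P) = (2*P)*P = 2*P**2)
R(Q) = -4 + Q (R(Q) = (Q + 2*0**2) - 4 = (Q + 2*0) - 4 = (Q + 0) - 4 = Q - 4 = -4 + Q)
(R(-4)*(-21))*(3*1 + L(-1)) = ((-4 - 4)*(-21))*(3*1 - 1) = (-8*(-21))*(3 - 1) = 168*2 = 336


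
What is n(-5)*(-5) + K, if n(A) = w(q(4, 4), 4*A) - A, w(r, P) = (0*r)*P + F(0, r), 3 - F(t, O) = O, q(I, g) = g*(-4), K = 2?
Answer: -118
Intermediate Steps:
q(I, g) = -4*g
F(t, O) = 3 - O
w(r, P) = 3 - r (w(r, P) = (0*r)*P + (3 - r) = 0*P + (3 - r) = 0 + (3 - r) = 3 - r)
n(A) = 19 - A (n(A) = (3 - (-4)*4) - A = (3 - 1*(-16)) - A = (3 + 16) - A = 19 - A)
n(-5)*(-5) + K = (19 - 1*(-5))*(-5) + 2 = (19 + 5)*(-5) + 2 = 24*(-5) + 2 = -120 + 2 = -118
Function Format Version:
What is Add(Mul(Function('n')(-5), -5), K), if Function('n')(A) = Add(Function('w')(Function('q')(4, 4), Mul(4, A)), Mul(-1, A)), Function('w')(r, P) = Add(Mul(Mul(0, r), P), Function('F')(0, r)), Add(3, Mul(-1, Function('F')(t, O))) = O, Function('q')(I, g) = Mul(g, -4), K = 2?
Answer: -118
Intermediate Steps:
Function('q')(I, g) = Mul(-4, g)
Function('F')(t, O) = Add(3, Mul(-1, O))
Function('w')(r, P) = Add(3, Mul(-1, r)) (Function('w')(r, P) = Add(Mul(Mul(0, r), P), Add(3, Mul(-1, r))) = Add(Mul(0, P), Add(3, Mul(-1, r))) = Add(0, Add(3, Mul(-1, r))) = Add(3, Mul(-1, r)))
Function('n')(A) = Add(19, Mul(-1, A)) (Function('n')(A) = Add(Add(3, Mul(-1, Mul(-4, 4))), Mul(-1, A)) = Add(Add(3, Mul(-1, -16)), Mul(-1, A)) = Add(Add(3, 16), Mul(-1, A)) = Add(19, Mul(-1, A)))
Add(Mul(Function('n')(-5), -5), K) = Add(Mul(Add(19, Mul(-1, -5)), -5), 2) = Add(Mul(Add(19, 5), -5), 2) = Add(Mul(24, -5), 2) = Add(-120, 2) = -118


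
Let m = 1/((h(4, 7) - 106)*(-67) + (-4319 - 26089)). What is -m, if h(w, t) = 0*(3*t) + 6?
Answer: 1/23708 ≈ 4.2180e-5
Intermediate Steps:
h(w, t) = 6 (h(w, t) = 0 + 6 = 6)
m = -1/23708 (m = 1/((6 - 106)*(-67) + (-4319 - 26089)) = 1/(-100*(-67) - 30408) = 1/(6700 - 30408) = 1/(-23708) = -1/23708 ≈ -4.2180e-5)
-m = -1*(-1/23708) = 1/23708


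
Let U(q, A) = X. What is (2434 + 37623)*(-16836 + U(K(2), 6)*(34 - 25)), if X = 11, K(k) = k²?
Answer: -670434009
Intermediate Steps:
U(q, A) = 11
(2434 + 37623)*(-16836 + U(K(2), 6)*(34 - 25)) = (2434 + 37623)*(-16836 + 11*(34 - 25)) = 40057*(-16836 + 11*9) = 40057*(-16836 + 99) = 40057*(-16737) = -670434009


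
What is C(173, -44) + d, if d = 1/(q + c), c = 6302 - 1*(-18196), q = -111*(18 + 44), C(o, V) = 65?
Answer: 1145041/17616 ≈ 65.000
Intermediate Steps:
q = -6882 (q = -111*62 = -6882)
c = 24498 (c = 6302 + 18196 = 24498)
d = 1/17616 (d = 1/(-6882 + 24498) = 1/17616 ≈ 5.6767e-5)
C(173, -44) + d = 65 + 1/17616 = 1145041/17616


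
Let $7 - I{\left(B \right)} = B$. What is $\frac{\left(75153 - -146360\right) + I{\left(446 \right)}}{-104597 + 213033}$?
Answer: $\frac{110537}{54218} \approx 2.0387$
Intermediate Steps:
$I{\left(B \right)} = 7 - B$
$\frac{\left(75153 - -146360\right) + I{\left(446 \right)}}{-104597 + 213033} = \frac{\left(75153 - -146360\right) + \left(7 - 446\right)}{-104597 + 213033} = \frac{\left(75153 + 146360\right) + \left(7 - 446\right)}{108436} = \left(221513 - 439\right) \frac{1}{108436} = 221074 \cdot \frac{1}{108436} = \frac{110537}{54218}$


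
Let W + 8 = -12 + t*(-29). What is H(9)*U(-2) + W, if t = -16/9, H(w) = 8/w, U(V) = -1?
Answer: 92/3 ≈ 30.667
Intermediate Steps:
t = -16/9 (t = -16*⅑ = -16/9 ≈ -1.7778)
W = 284/9 (W = -8 + (-12 - 16/9*(-29)) = -8 + (-12 + 464/9) = -8 + 356/9 = 284/9 ≈ 31.556)
H(9)*U(-2) + W = (8/9)*(-1) + 284/9 = -8/9 + 284/9 = 92/3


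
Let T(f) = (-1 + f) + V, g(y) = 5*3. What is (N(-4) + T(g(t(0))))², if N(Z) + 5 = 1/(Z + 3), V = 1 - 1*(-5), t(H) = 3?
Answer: 196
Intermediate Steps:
g(y) = 15
V = 6 (V = 1 + 5 = 6)
T(f) = 5 + f (T(f) = (-1 + f) + 6 = 5 + f)
N(Z) = -5 + 1/(3 + Z) (N(Z) = -5 + 1/(Z + 3) = -5 + 1/(3 + Z))
(N(-4) + T(g(t(0))))² = ((-14 - 5*(-4))/(3 - 4) + (5 + 15))² = ((-14 + 20)/(-1) + 20)² = (-1*6 + 20)² = (-6 + 20)² = 14² = 196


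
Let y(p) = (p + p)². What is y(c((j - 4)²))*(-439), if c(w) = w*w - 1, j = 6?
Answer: -395100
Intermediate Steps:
c(w) = -1 + w² (c(w) = w² - 1 = -1 + w²)
y(p) = 4*p² (y(p) = (2*p)² = 4*p²)
y(c((j - 4)²))*(-439) = (4*(-1 + ((6 - 4)²)²)²)*(-439) = (4*(-1 + (2²)²)²)*(-439) = (4*(-1 + 4²)²)*(-439) = (4*(-1 + 16)²)*(-439) = (4*15²)*(-439) = (4*225)*(-439) = 900*(-439) = -395100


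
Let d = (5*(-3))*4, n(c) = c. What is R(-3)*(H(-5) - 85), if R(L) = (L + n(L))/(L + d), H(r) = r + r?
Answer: -190/21 ≈ -9.0476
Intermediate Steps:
H(r) = 2*r
d = -60 (d = -15*4 = -60)
R(L) = 2*L/(-60 + L) (R(L) = (L + L)/(L - 60) = (2*L)/(-60 + L) = 2*L/(-60 + L))
R(-3)*(H(-5) - 85) = (2*(-3)/(-60 - 3))*(2*(-5) - 85) = (2*(-3)/(-63))*(-10 - 85) = (2*(-3)*(-1/63))*(-95) = (2/21)*(-95) = -190/21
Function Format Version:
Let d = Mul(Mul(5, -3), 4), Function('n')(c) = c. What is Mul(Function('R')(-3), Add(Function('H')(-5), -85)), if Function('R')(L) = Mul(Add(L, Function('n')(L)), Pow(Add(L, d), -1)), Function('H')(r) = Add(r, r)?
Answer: Rational(-190, 21) ≈ -9.0476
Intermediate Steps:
Function('H')(r) = Mul(2, r)
d = -60 (d = Mul(-15, 4) = -60)
Function('R')(L) = Mul(2, L, Pow(Add(-60, L), -1)) (Function('R')(L) = Mul(Add(L, L), Pow(Add(L, -60), -1)) = Mul(Mul(2, L), Pow(Add(-60, L), -1)) = Mul(2, L, Pow(Add(-60, L), -1)))
Mul(Function('R')(-3), Add(Function('H')(-5), -85)) = Mul(Mul(2, -3, Pow(Add(-60, -3), -1)), Add(Mul(2, -5), -85)) = Mul(Mul(2, -3, Pow(-63, -1)), Add(-10, -85)) = Mul(Mul(2, -3, Rational(-1, 63)), -95) = Mul(Rational(2, 21), -95) = Rational(-190, 21)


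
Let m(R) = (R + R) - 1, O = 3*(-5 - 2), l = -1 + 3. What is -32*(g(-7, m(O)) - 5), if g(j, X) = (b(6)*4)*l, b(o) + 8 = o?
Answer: 672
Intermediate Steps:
l = 2
b(o) = -8 + o
O = -21 (O = 3*(-7) = -21)
m(R) = -1 + 2*R (m(R) = 2*R - 1 = -1 + 2*R)
g(j, X) = -16 (g(j, X) = ((-8 + 6)*4)*2 = -2*4*2 = -8*2 = -16)
-32*(g(-7, m(O)) - 5) = -32*(-16 - 5) = -32*(-21) = 672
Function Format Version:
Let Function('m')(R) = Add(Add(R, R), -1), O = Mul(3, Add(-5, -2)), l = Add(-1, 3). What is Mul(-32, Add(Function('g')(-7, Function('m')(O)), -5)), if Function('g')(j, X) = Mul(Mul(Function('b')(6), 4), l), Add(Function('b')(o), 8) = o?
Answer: 672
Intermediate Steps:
l = 2
Function('b')(o) = Add(-8, o)
O = -21 (O = Mul(3, -7) = -21)
Function('m')(R) = Add(-1, Mul(2, R)) (Function('m')(R) = Add(Mul(2, R), -1) = Add(-1, Mul(2, R)))
Function('g')(j, X) = -16 (Function('g')(j, X) = Mul(Mul(Add(-8, 6), 4), 2) = Mul(Mul(-2, 4), 2) = Mul(-8, 2) = -16)
Mul(-32, Add(Function('g')(-7, Function('m')(O)), -5)) = Mul(-32, Add(-16, -5)) = Mul(-32, -21) = 672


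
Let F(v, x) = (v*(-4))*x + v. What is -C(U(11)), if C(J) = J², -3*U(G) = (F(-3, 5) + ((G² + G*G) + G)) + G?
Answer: -11449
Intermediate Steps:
F(v, x) = v - 4*v*x (F(v, x) = (-4*v)*x + v = -4*v*x + v = v - 4*v*x)
U(G) = -19 - 2*G/3 - 2*G²/3 (U(G) = -((-3*(1 - 4*5) + ((G² + G*G) + G)) + G)/3 = -((-3*(1 - 20) + ((G² + G²) + G)) + G)/3 = -((-3*(-19) + (2*G² + G)) + G)/3 = -((57 + (G + 2*G²)) + G)/3 = -((57 + G + 2*G²) + G)/3 = -(57 + 2*G + 2*G²)/3 = -19 - 2*G/3 - 2*G²/3)
-C(U(11)) = -(-19 - ⅔*11 - ⅔*11²)² = -(-19 - 22/3 - ⅔*121)² = -(-19 - 22/3 - 242/3)² = -1*(-107)² = -1*11449 = -11449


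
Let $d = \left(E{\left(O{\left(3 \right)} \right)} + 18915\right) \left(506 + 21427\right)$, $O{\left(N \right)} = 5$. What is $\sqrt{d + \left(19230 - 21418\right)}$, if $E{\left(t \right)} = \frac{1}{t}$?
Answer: $\frac{2 \sqrt{2592905585}}{5} \approx 20368.0$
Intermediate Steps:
$d = \frac{2074335408}{5}$ ($d = \left(\frac{1}{5} + 18915\right) \left(506 + 21427\right) = \left(\frac{1}{5} + 18915\right) 21933 = \frac{94576}{5} \cdot 21933 = \frac{2074335408}{5} \approx 4.1487 \cdot 10^{8}$)
$\sqrt{d + \left(19230 - 21418\right)} = \sqrt{\frac{2074335408}{5} + \left(19230 - 21418\right)} = \sqrt{\frac{2074335408}{5} - 2188} = \sqrt{\frac{2074324468}{5}} = \frac{2 \sqrt{2592905585}}{5}$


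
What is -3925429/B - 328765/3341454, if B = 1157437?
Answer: -13497165209071/3867522493398 ≈ -3.4899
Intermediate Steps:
-3925429/B - 328765/3341454 = -3925429/1157437 - 328765/3341454 = -13497165209071/3867522493398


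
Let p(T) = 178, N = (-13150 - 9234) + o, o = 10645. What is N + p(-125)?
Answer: -11561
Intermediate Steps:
N = -11739 (N = (-13150 - 9234) + 10645 = -22384 + 10645 = -11739)
N + p(-125) = -11739 + 178 = -11561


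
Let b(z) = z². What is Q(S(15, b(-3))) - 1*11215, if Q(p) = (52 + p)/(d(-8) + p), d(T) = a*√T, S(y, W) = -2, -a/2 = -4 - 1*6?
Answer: -8983240/801 - 500*I*√2/801 ≈ -11215.0 - 0.88278*I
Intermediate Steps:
a = 20 (a = -2*(-4 - 1*6) = -2*(-4 - 6) = -2*(-10) = 20)
d(T) = 20*√T
Q(p) = (52 + p)/(p + 40*I*√2) (Q(p) = (52 + p)/(20*√(-8) + p) = (52 + p)/(20*(2*I*√2) + p) = (52 + p)/(40*I*√2 + p) = (52 + p)/(p + 40*I*√2))
Q(S(15, b(-3))) - 1*11215 = (52 - 2)/(-2 + 40*I*√2) - 1*11215 = 50/(-2 + 40*I*√2) - 11215 = -11215 + 50/(-2 + 40*I*√2)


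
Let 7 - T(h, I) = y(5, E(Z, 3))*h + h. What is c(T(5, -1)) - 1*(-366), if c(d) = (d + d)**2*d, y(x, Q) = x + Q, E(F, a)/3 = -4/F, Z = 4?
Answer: -1682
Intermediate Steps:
E(F, a) = -12/F (E(F, a) = 3*(-4/F) = -12/F)
y(x, Q) = Q + x
T(h, I) = 7 - 3*h (T(h, I) = 7 - ((-12/4 + 5)*h + h) = 7 - ((-12*1/4 + 5)*h + h) = 7 - ((-3 + 5)*h + h) = 7 - (2*h + h) = 7 - 3*h)
c(d) = 4*d**3 (c(d) = (2*d)**2*d = (4*d**2)*d = 4*d**3)
c(T(5, -1)) - 1*(-366) = 4*(7 - 3*5)**3 - 1*(-366) = 4*(7 - 15)**3 + 366 = 4*(-8)**3 + 366 = 4*(-512) + 366 = -2048 + 366 = -1682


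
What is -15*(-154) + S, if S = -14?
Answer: 2296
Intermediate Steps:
-15*(-154) + S = -15*(-154) - 14 = 2310 - 14 = 2296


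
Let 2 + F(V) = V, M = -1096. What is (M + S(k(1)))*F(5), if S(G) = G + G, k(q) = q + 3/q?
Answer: -3264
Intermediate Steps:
F(V) = -2 + V
S(G) = 2*G
(M + S(k(1)))*F(5) = (-1096 + 2*(1 + 3/1))*(-2 + 5) = (-1096 + 2*(1 + 3*1))*3 = (-1096 + 2*(1 + 3))*3 = (-1096 + 2*4)*3 = (-1096 + 8)*3 = -1088*3 = -3264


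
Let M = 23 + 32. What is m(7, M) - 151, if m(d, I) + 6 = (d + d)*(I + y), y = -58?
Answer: -199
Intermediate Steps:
M = 55
m(d, I) = -6 + 2*d*(-58 + I) (m(d, I) = -6 + (d + d)*(I - 58) = -6 + (2*d)*(-58 + I) = -6 + 2*d*(-58 + I))
m(7, M) - 151 = (-6 - 116*7 + 2*55*7) - 151 = (-6 - 812 + 770) - 151 = -48 - 151 = -199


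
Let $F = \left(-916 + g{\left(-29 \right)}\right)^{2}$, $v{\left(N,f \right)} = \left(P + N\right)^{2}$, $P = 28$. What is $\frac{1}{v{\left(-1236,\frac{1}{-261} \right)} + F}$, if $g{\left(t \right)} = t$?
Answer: $\frac{1}{2352289} \approx 4.2512 \cdot 10^{-7}$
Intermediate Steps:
$v{\left(N,f \right)} = \left(28 + N\right)^{2}$
$F = 893025$ ($F = \left(-916 - 29\right)^{2} = \left(-945\right)^{2} = 893025$)
$\frac{1}{v{\left(-1236,\frac{1}{-261} \right)} + F} = \frac{1}{\left(28 - 1236\right)^{2} + 893025} = \frac{1}{\left(-1208\right)^{2} + 893025} = \frac{1}{1459264 + 893025} = \frac{1}{2352289}$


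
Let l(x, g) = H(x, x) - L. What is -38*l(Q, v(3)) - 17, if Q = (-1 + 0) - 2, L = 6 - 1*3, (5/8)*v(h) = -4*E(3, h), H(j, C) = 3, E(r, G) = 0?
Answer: -17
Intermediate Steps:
v(h) = 0 (v(h) = 8*(-4*0)/5 = (8/5)*0 = 0)
L = 3 (L = 6 - 3 = 3)
Q = -3 (Q = -1 - 2 = -3)
l(x, g) = 0 (l(x, g) = 3 - 1*3 = 3 - 3 = 0)
-38*l(Q, v(3)) - 17 = -38*0 - 17 = 0 - 17 = -17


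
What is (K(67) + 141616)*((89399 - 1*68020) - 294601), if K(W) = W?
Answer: -38710912626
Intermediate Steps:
(K(67) + 141616)*((89399 - 1*68020) - 294601) = (67 + 141616)*((89399 - 1*68020) - 294601) = 141683*((89399 - 68020) - 294601) = 141683*(21379 - 294601) = 141683*(-273222) = -38710912626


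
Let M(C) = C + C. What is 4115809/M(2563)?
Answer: 4115809/5126 ≈ 802.93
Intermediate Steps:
M(C) = 2*C
4115809/M(2563) = 4115809/((2*2563)) = 4115809/5126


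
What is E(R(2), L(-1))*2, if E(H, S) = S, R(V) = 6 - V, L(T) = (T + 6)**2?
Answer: 50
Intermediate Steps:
L(T) = (6 + T)**2
E(R(2), L(-1))*2 = (6 - 1)**2*2 = 5**2*2 = 25*2 = 50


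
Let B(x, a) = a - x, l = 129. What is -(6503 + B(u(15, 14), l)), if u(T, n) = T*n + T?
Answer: -6407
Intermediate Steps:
u(T, n) = T + T*n
-(6503 + B(u(15, 14), l)) = -(6503 + (129 - 15*(1 + 14))) = -(6503 + (129 - 15*15)) = -(6503 + (129 - 1*225)) = -(6503 + (129 - 225)) = -(6503 - 96) = -1*6407 = -6407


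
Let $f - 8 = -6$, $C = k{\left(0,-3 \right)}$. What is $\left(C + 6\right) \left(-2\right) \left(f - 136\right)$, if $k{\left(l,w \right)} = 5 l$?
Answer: $1608$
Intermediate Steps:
$C = 0$ ($C = 5 \cdot 0 = 0$)
$f = 2$ ($f = 8 - 6 = 2$)
$\left(C + 6\right) \left(-2\right) \left(f - 136\right) = \left(0 + 6\right) \left(-2\right) \left(2 - 136\right) = 6 \left(-2\right) \left(-134\right) = \left(-12\right) \left(-134\right) = 1608$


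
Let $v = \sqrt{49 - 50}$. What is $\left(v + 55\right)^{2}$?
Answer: $\left(55 + i\right)^{2} \approx 3024.0 + 110.0 i$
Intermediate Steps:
$v = i$ ($v = \sqrt{-1} = i \approx 1.0 i$)
$\left(v + 55\right)^{2} = \left(i + 55\right)^{2} = \left(55 + i\right)^{2}$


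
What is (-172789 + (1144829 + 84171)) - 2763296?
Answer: -1707085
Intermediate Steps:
(-172789 + (1144829 + 84171)) - 2763296 = (-172789 + 1229000) - 2763296 = 1056211 - 2763296 = -1707085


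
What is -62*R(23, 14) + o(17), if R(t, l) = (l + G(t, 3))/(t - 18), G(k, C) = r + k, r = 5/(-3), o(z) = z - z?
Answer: -6572/15 ≈ -438.13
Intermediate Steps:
o(z) = 0
r = -5/3 (r = 5*(-⅓) = -5/3 ≈ -1.6667)
G(k, C) = -5/3 + k
R(t, l) = (-5/3 + l + t)/(-18 + t) (R(t, l) = (l + (-5/3 + t))/(t - 18) = (-5/3 + l + t)/(-18 + t))
-62*R(23, 14) + o(17) = -62*(-5/3 + 14 + 23)/(-18 + 23) + 0 = -62*106/(5*3) + 0 = -62*106/15 + 0 = -6572/15 + 0 = -6572/15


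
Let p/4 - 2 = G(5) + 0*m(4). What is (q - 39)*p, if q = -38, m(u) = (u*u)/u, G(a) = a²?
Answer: -8316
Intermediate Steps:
m(u) = u (m(u) = u²/u = u)
p = 108 (p = 8 + 4*(5² + 0*4) = 8 + 4*(25 + 0) = 8 + 4*25 = 8 + 100 = 108)
(q - 39)*p = (-38 - 39)*108 = -77*108 = -8316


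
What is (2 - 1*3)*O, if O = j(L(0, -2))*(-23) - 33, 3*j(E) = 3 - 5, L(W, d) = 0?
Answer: 53/3 ≈ 17.667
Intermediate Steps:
j(E) = -⅔ (j(E) = (3 - 5)/3 = (⅓)*(-2) = -⅔)
O = -53/3 (O = -⅔*(-23) - 33 = 46/3 - 33 = -53/3 ≈ -17.667)
(2 - 1*3)*O = (2 - 1*3)*(-53/3) = (2 - 3)*(-53/3) = -1*(-53/3) = 53/3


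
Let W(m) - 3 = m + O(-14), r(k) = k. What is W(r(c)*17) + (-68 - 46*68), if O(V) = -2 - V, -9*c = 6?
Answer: -9577/3 ≈ -3192.3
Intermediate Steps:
c = -⅔ (c = -⅑*6 = -⅔ ≈ -0.66667)
W(m) = 15 + m (W(m) = 3 + (m + (-2 - 1*(-14))) = 3 + (m + (-2 + 14)) = 3 + (m + 12) = 3 + (12 + m) = 15 + m)
W(r(c)*17) + (-68 - 46*68) = (15 - ⅔*17) + (-68 - 46*68) = (15 - 34/3) + (-68 - 3128) = 11/3 - 3196 = -9577/3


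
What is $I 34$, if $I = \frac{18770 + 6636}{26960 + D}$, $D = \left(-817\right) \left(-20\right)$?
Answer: $\frac{215951}{10825} \approx 19.949$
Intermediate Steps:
$D = 16340$
$I = \frac{12703}{21650}$ ($I = \frac{18770 + 6636}{26960 + 16340} = \frac{25406}{43300} = 25406 \cdot \frac{1}{43300} = \frac{12703}{21650} \approx 0.58674$)
$I 34 = \frac{12703}{21650} \cdot 34 = \frac{215951}{10825}$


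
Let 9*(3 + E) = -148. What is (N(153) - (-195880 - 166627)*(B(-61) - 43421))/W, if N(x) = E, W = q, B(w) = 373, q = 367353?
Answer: -140446812199/3306177 ≈ -42480.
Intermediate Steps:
W = 367353
E = -175/9 (E = -3 + (⅑)*(-148) = -3 - 148/9 = -175/9 ≈ -19.444)
N(x) = -175/9
(N(153) - (-195880 - 166627)*(B(-61) - 43421))/W = (-175/9 - (-195880 - 166627)*(373 - 43421))/367353 = (-175/9 - (-362507)*(-43048))*(1/367353) = (-175/9 - 1*15605201336)*(1/367353) = (-175/9 - 15605201336)*(1/367353) = -140446812199/9*1/367353 = -140446812199/3306177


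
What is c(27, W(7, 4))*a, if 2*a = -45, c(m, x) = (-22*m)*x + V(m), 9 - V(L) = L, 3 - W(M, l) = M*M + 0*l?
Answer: -614385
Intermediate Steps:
W(M, l) = 3 - M² (W(M, l) = 3 - (M*M + 0*l) = 3 - (M² + 0) = 3 - M²)
V(L) = 9 - L
c(m, x) = 9 - m - 22*m*x (c(m, x) = (-22*m)*x + (9 - m) = -22*m*x + (9 - m) = 9 - m - 22*m*x)
a = -45/2 (a = (½)*(-45) = -45/2 ≈ -22.500)
c(27, W(7, 4))*a = (9 - 1*27 - 22*27*(3 - 1*7²))*(-45/2) = (9 - 27 - 22*27*(3 - 1*49))*(-45/2) = (9 - 27 - 22*27*(3 - 49))*(-45/2) = (9 - 27 - 22*27*(-46))*(-45/2) = (9 - 27 + 27324)*(-45/2) = 27306*(-45/2) = -614385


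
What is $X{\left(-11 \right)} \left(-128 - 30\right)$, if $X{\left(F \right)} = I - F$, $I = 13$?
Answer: $-3792$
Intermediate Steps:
$X{\left(F \right)} = 13 - F$
$X{\left(-11 \right)} \left(-128 - 30\right) = \left(13 - -11\right) \left(-128 - 30\right) = \left(13 + 11\right) \left(-158\right) = 24 \left(-158\right) = -3792$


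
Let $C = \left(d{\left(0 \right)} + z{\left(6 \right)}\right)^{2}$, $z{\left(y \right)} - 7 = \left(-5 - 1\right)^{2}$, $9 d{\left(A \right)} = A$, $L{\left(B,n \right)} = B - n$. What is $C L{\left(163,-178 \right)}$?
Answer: $630509$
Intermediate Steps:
$d{\left(A \right)} = \frac{A}{9}$
$z{\left(y \right)} = 43$ ($z{\left(y \right)} = 7 + \left(-5 - 1\right)^{2} = 7 + \left(-6\right)^{2} = 7 + 36 = 43$)
$C = 1849$ ($C = \left(\frac{1}{9} \cdot 0 + 43\right)^{2} = \left(0 + 43\right)^{2} = 43^{2} = 1849$)
$C L{\left(163,-178 \right)} = 1849 \left(163 - -178\right) = 1849 \left(163 + 178\right) = 1849 \cdot 341 = 630509$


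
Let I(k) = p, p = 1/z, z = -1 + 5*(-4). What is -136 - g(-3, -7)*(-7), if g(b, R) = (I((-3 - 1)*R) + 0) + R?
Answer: -556/3 ≈ -185.33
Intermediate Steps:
z = -21 (z = -1 - 20 = -21)
p = -1/21 (p = 1/(-21) = -1/21 ≈ -0.047619)
I(k) = -1/21
g(b, R) = -1/21 + R (g(b, R) = (-1/21 + 0) + R = -1/21 + R)
-136 - g(-3, -7)*(-7) = -136 - (-1/21 - 7)*(-7) = -136 - (-148)*(-7)/21 = -136 - 1*148/3 = -136 - 148/3 = -556/3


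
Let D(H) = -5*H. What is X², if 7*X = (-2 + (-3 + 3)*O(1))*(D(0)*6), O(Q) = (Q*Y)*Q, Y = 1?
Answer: 0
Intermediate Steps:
O(Q) = Q² (O(Q) = (Q*1)*Q = Q*Q = Q²)
X = 0 (X = ((-2 + (-3 + 3)*1²)*(-5*0*6))/7 = ((-2 + 0*1)*(0*6))/7 = ((-2 + 0)*0)/7 = (-2*0)/7 = (⅐)*0 = 0)
X² = 0² = 0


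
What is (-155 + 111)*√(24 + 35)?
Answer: -44*√59 ≈ -337.97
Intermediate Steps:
(-155 + 111)*√(24 + 35) = -44*√59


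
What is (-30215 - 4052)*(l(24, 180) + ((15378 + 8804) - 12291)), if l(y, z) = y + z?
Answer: -414459365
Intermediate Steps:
(-30215 - 4052)*(l(24, 180) + ((15378 + 8804) - 12291)) = (-30215 - 4052)*((24 + 180) + ((15378 + 8804) - 12291)) = -34267*(204 + (24182 - 12291)) = -34267*(204 + 11891) = -34267*12095 = -414459365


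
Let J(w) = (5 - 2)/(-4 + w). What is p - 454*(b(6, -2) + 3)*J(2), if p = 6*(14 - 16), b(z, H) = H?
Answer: 669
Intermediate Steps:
J(w) = 3/(-4 + w)
p = -12 (p = 6*(-2) = -12)
p - 454*(b(6, -2) + 3)*J(2) = -12 - 454*(-2 + 3)*3/(-4 + 2) = -12 - 454*3/(-2) = -12 - 454*3*(-½) = -12 - 454*(-3)/2 = -12 - 454*(-3/2) = -12 + 681 = 669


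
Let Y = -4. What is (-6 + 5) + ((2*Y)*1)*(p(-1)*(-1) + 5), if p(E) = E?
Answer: -49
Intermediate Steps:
(-6 + 5) + ((2*Y)*1)*(p(-1)*(-1) + 5) = (-6 + 5) + ((2*(-4))*1)*(-1*(-1) + 5) = -1 + (-8*1)*(1 + 5) = -1 - 8*6 = -1 - 48 = -49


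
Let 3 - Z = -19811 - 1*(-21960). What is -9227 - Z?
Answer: -7081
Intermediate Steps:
Z = -2146 (Z = 3 - (-19811 - 1*(-21960)) = 3 - (-19811 + 21960) = 3 - 1*2149 = 3 - 2149 = -2146)
-9227 - Z = -9227 - 1*(-2146) = -9227 + 2146 = -7081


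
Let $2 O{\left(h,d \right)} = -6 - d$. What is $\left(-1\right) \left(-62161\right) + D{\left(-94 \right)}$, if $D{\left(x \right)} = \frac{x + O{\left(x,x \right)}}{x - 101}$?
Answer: $\frac{2424289}{39} \approx 62161.0$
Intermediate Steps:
$O{\left(h,d \right)} = -3 - \frac{d}{2}$ ($O{\left(h,d \right)} = \frac{-6 - d}{2} = -3 - \frac{d}{2}$)
$D{\left(x \right)} = \frac{-3 + \frac{x}{2}}{-101 + x}$ ($D{\left(x \right)} = \frac{x - \left(3 + \frac{x}{2}\right)}{x - 101} = \frac{-3 + \frac{x}{2}}{-101 + x}$)
$\left(-1\right) \left(-62161\right) + D{\left(-94 \right)} = \left(-1\right) \left(-62161\right) + \frac{-6 - 94}{2 \left(-101 - 94\right)} = 62161 + \frac{1}{2} \frac{1}{-195} \left(-100\right) = 62161 + \frac{1}{2} \left(- \frac{1}{195}\right) \left(-100\right) = 62161 + \frac{10}{39} = \frac{2424289}{39}$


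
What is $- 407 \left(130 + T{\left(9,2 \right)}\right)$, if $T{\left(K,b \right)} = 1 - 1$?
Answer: $-52910$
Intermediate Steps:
$T{\left(K,b \right)} = 0$
$- 407 \left(130 + T{\left(9,2 \right)}\right) = - 407 \left(130 + 0\right) = \left(-407\right) 130 = -52910$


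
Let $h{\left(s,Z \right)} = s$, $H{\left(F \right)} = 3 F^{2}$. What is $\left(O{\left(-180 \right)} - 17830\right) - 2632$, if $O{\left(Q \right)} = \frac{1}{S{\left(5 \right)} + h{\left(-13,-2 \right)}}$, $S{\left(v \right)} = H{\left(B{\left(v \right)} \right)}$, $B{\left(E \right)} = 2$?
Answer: $-20463$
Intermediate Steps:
$S{\left(v \right)} = 12$ ($S{\left(v \right)} = 3 \cdot 2^{2} = 3 \cdot 4 = 12$)
$O{\left(Q \right)} = -1$ ($O{\left(Q \right)} = \frac{1}{12 - 13} = \frac{1}{-1} = -1$)
$\left(O{\left(-180 \right)} - 17830\right) - 2632 = \left(-1 - 17830\right) - 2632 = -17831 - 2632 = -20463$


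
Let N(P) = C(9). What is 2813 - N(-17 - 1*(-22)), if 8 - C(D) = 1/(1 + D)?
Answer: 28051/10 ≈ 2805.1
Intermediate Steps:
C(D) = 8 - 1/(1 + D)
N(P) = 79/10 (N(P) = (7 + 8*9)/(1 + 9) = (7 + 72)/10 = (⅒)*79 = 79/10)
2813 - N(-17 - 1*(-22)) = 2813 - 1*79/10 = 2813 - 79/10 = 28051/10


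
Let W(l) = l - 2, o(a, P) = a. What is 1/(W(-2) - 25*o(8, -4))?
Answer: -1/204 ≈ -0.0049020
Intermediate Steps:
W(l) = -2 + l
1/(W(-2) - 25*o(8, -4)) = 1/((-2 - 2) - 25*8) = 1/(-4 - 200) = 1/(-204) = -1/204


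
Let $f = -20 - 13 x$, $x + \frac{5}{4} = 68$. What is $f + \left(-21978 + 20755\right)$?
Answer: $- \frac{8443}{4} \approx -2110.8$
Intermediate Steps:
$x = \frac{267}{4}$ ($x = - \frac{5}{4} + 68 = \frac{267}{4} \approx 66.75$)
$f = - \frac{3551}{4}$ ($f = -20 - \frac{3471}{4} = - \frac{3551}{4} \approx -887.75$)
$f + \left(-21978 + 20755\right) = - \frac{3551}{4} + \left(-21978 + 20755\right) = - \frac{3551}{4} - 1223 = - \frac{8443}{4}$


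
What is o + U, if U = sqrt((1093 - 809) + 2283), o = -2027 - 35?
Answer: -2062 + sqrt(2567) ≈ -2011.3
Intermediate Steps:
o = -2062
U = sqrt(2567) (U = sqrt(284 + 2283) = sqrt(2567) ≈ 50.666)
o + U = -2062 + sqrt(2567)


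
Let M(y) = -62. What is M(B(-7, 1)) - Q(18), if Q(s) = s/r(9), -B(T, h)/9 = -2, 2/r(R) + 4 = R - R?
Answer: -26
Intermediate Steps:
r(R) = -1/2 (r(R) = 2/(-4 + (R - R)) = 2/(-4 + 0) = 2/(-4) = 2*(-1/4) = -1/2)
B(T, h) = 18 (B(T, h) = -9*(-2) = 18)
Q(s) = -2*s (Q(s) = s/(-1/2) = s*(-2) = -2*s)
M(B(-7, 1)) - Q(18) = -62 - (-2)*18 = -62 - 1*(-36) = -62 + 36 = -26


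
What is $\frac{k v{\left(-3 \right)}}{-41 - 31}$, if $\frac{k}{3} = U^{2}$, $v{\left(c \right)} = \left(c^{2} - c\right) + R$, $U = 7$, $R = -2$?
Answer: $- \frac{245}{12} \approx -20.417$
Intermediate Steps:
$v{\left(c \right)} = -2 + c^{2} - c$ ($v{\left(c \right)} = \left(c^{2} - c\right) - 2 = -2 + c^{2} - c$)
$k = 147$ ($k = 3 \cdot 7^{2} = 3 \cdot 49 = 147$)
$\frac{k v{\left(-3 \right)}}{-41 - 31} = \frac{147 \left(-2 + \left(-3\right)^{2} - -3\right)}{-41 - 31} = \frac{147 \left(-2 + 9 + 3\right)}{-72} = 147 \cdot 10 \left(- \frac{1}{72}\right) = 1470 \left(- \frac{1}{72}\right) = - \frac{245}{12}$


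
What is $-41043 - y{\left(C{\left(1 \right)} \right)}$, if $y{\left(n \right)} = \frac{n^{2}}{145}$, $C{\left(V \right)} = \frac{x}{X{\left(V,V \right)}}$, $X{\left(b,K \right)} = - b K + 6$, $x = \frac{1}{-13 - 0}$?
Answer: $- \frac{25143967876}{612625} \approx -41043.0$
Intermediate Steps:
$x = - \frac{1}{13}$ ($x = \frac{1}{-13 + 0} = \frac{1}{-13} = - \frac{1}{13} \approx -0.076923$)
$X{\left(b,K \right)} = 6 - K b$ ($X{\left(b,K \right)} = - K b + 6 = 6 - K b$)
$C{\left(V \right)} = - \frac{1}{13 \left(6 - V^{2}\right)}$ ($C{\left(V \right)} = - \frac{1}{13 \left(6 - V V\right)} = - \frac{1}{13 \left(6 - V^{2}\right)}$)
$y{\left(n \right)} = \frac{n^{2}}{145}$ ($y{\left(n \right)} = n^{2} \cdot \frac{1}{145} = \frac{n^{2}}{145}$)
$-41043 - y{\left(C{\left(1 \right)} \right)} = -41043 - \frac{\left(\frac{1}{13 \left(-6 + 1^{2}\right)}\right)^{2}}{145} = -41043 - \frac{\left(\frac{1}{13 \left(-6 + 1\right)}\right)^{2}}{145} = -41043 - \frac{\left(\frac{1}{13 \left(-5\right)}\right)^{2}}{145} = -41043 - \frac{\left(\frac{1}{13} \left(- \frac{1}{5}\right)\right)^{2}}{145} = -41043 - \frac{\left(- \frac{1}{65}\right)^{2}}{145} = -41043 - \frac{1}{145} \cdot \frac{1}{4225} = -41043 - \frac{1}{612625} = - \frac{25143967876}{612625}$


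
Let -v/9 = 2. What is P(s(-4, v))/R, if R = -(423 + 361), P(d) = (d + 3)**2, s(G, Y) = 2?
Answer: -25/784 ≈ -0.031888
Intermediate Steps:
v = -18 (v = -9*2 = -18)
P(d) = (3 + d)**2
R = -784 (R = -1*784 = -784)
P(s(-4, v))/R = (3 + 2)**2/(-784) = 5**2*(-1/784) = 25*(-1/784) = -25/784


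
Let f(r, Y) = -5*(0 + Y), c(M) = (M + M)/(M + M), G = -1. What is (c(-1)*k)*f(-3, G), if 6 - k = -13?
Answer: 95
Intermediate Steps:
c(M) = 1 (c(M) = (2*M)/((2*M)) = (2*M)*(1/(2*M)) = 1)
f(r, Y) = -5*Y
k = 19 (k = 6 - 1*(-13) = 6 + 13 = 19)
(c(-1)*k)*f(-3, G) = (1*19)*(-5*(-1)) = 19*5 = 95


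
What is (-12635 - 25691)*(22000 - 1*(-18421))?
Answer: -1549175246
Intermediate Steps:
(-12635 - 25691)*(22000 - 1*(-18421)) = -38326*(22000 + 18421) = -38326*40421 = -1549175246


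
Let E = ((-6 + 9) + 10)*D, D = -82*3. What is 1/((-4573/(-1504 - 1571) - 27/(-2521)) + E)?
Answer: -7752075/24779524292 ≈ -0.00031284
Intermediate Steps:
D = -246
E = -3198 (E = ((-6 + 9) + 10)*(-246) = (3 + 10)*(-246) = 13*(-246) = -3198)
1/((-4573/(-1504 - 1571) - 27/(-2521)) + E) = 1/((-4573/(-1504 - 1571) - 27/(-2521)) - 3198) = 1/((-4573/(-3075) - 27*(-1/2521)) - 3198) = 1/((-4573*(-1/3075) + 27/2521) - 3198) = 1/((4573/3075 + 27/2521) - 3198) = 1/(11611558/7752075 - 3198) = 1/(-24779524292/7752075) = -7752075/24779524292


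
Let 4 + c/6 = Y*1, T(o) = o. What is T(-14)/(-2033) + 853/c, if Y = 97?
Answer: 1741961/1134414 ≈ 1.5356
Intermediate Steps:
c = 558 (c = -24 + 6*(97*1) = -24 + 6*97 = -24 + 582 = 558)
T(-14)/(-2033) + 853/c = -14/(-2033) + 853/558 = -14*(-1/2033) + 853*(1/558) = 14/2033 + 853/558 = 1741961/1134414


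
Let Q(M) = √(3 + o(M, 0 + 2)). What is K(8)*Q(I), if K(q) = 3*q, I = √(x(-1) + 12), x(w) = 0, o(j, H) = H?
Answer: 24*√5 ≈ 53.666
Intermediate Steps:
I = 2*√3 (I = √(0 + 12) = √12 = 2*√3 ≈ 3.4641)
Q(M) = √5 (Q(M) = √(3 + (0 + 2)) = √(3 + 2) = √5)
K(8)*Q(I) = (3*8)*√5 = 24*√5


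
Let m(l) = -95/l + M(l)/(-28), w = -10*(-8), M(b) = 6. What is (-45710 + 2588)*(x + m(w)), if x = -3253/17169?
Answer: 21991278503/320488 ≈ 68618.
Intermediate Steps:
x = -3253/17169 (x = -3253*1/17169 = -3253/17169 ≈ -0.18947)
w = 80
m(l) = -3/14 - 95/l (m(l) = -95/l + 6/(-28) = -95/l + 6*(-1/28) = -95/l - 3/14 = -3/14 - 95/l)
(-45710 + 2588)*(x + m(w)) = (-45710 + 2588)*(-3253/17169 + (-3/14 - 95/80)) = -43122*(-3253/17169 + (-3/14 - 95*1/80)) = -43122*(-3253/17169 + (-3/14 - 19/16)) = -43122*(-3253/17169 - 157/112) = -43122*(-3059869/1922928) = 21991278503/320488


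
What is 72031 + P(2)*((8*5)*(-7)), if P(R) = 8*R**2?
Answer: 63071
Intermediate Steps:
72031 + P(2)*((8*5)*(-7)) = 72031 + (8*2**2)*((8*5)*(-7)) = 72031 + (8*4)*(40*(-7)) = 72031 + 32*(-280) = 72031 - 8960 = 63071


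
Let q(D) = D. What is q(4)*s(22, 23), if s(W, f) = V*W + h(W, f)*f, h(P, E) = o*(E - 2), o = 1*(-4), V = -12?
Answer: -8784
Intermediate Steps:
o = -4
h(P, E) = 8 - 4*E (h(P, E) = -4*(E - 2) = -4*(-2 + E) = 8 - 4*E)
s(W, f) = -12*W + f*(8 - 4*f) (s(W, f) = -12*W + (8 - 4*f)*f = -12*W + f*(8 - 4*f))
q(4)*s(22, 23) = 4*(-12*22 - 4*23*(-2 + 23)) = 4*(-264 - 4*23*21) = 4*(-264 - 1932) = 4*(-2196) = -8784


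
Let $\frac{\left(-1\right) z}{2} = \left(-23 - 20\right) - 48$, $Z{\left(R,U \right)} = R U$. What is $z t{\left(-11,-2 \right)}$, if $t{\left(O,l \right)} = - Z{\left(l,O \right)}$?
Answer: $-4004$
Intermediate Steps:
$t{\left(O,l \right)} = - O l$ ($t{\left(O,l \right)} = - l O = - O l$)
$z = 182$ ($z = - 2 \left(\left(-23 - 20\right) - 48\right) = - 2 \left(-43 - 48\right) = \left(-2\right) \left(-91\right) = 182$)
$z t{\left(-11,-2 \right)} = 182 \left(\left(-1\right) \left(-11\right) \left(-2\right)\right) = 182 \left(-22\right) = -4004$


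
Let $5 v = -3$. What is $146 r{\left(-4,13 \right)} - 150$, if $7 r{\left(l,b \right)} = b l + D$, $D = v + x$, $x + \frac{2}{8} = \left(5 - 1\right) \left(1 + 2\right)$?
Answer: $- \frac{70141}{70} \approx -1002.0$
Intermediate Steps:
$x = \frac{47}{4}$ ($x = - \frac{1}{4} + \left(5 - 1\right) \left(1 + 2\right) = - \frac{1}{4} + 4 \cdot 3 = - \frac{1}{4} + 12 = \frac{47}{4} \approx 11.75$)
$v = - \frac{3}{5}$ ($v = \frac{1}{5} \left(-3\right) = - \frac{3}{5} \approx -0.6$)
$D = \frac{223}{20}$ ($D = - \frac{3}{5} + \frac{47}{4} = \frac{223}{20} \approx 11.15$)
$r{\left(l,b \right)} = \frac{223}{140} + \frac{b l}{7}$ ($r{\left(l,b \right)} = \frac{b l + \frac{223}{20}}{7} = \frac{\frac{223}{20} + b l}{7} = \frac{223}{140} + \frac{b l}{7}$)
$146 r{\left(-4,13 \right)} - 150 = 146 \left(\frac{223}{140} + \frac{1}{7} \cdot 13 \left(-4\right)\right) - 150 = 146 \left(\frac{223}{140} - \frac{52}{7}\right) - 150 = 146 \left(- \frac{817}{140}\right) - 150 = - \frac{59641}{70} - 150 = - \frac{70141}{70}$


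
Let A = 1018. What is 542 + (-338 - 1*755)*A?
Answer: -1112132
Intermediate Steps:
542 + (-338 - 1*755)*A = 542 + (-338 - 1*755)*1018 = 542 + (-338 - 755)*1018 = 542 - 1093*1018 = 542 - 1112674 = -1112132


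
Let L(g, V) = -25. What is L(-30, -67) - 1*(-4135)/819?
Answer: -16340/819 ≈ -19.951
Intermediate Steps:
L(-30, -67) - 1*(-4135)/819 = -25 - 1*(-4135)/819 = -25 + 4135*(1/819) = -25 + 4135/819 = -16340/819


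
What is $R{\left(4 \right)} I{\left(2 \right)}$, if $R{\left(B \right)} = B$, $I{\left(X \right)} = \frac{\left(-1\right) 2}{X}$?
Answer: $-4$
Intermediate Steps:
$I{\left(X \right)} = - \frac{2}{X}$
$R{\left(4 \right)} I{\left(2 \right)} = 4 \left(- \frac{2}{2}\right) = 4 \left(\left(-2\right) \frac{1}{2}\right) = 4 \left(-1\right) = -4$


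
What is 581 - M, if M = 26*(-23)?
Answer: 1179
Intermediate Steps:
M = -598
581 - M = 581 - 1*(-598) = 581 + 598 = 1179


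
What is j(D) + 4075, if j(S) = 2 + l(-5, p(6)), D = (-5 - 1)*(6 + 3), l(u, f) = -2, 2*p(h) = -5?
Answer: 4075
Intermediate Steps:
p(h) = -5/2 (p(h) = (½)*(-5) = -5/2)
D = -54 (D = -6*9 = -54)
j(S) = 0 (j(S) = 2 - 2 = 0)
j(D) + 4075 = 0 + 4075 = 4075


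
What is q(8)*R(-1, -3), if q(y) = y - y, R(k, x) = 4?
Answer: 0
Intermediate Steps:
q(y) = 0
q(8)*R(-1, -3) = 0*4 = 0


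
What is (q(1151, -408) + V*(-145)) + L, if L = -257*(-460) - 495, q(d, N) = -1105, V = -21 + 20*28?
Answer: 38465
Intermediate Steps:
V = 539 (V = -21 + 560 = 539)
L = 117725 (L = 118220 - 495 = 117725)
(q(1151, -408) + V*(-145)) + L = (-1105 + 539*(-145)) + 117725 = (-1105 - 78155) + 117725 = -79260 + 117725 = 38465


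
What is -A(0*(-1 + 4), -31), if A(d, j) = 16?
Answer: -16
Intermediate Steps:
-A(0*(-1 + 4), -31) = -1*16 = -16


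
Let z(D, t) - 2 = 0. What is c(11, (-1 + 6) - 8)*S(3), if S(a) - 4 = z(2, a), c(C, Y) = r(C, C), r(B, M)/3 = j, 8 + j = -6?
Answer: -252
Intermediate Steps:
j = -14 (j = -8 - 6 = -14)
r(B, M) = -42 (r(B, M) = 3*(-14) = -42)
c(C, Y) = -42
z(D, t) = 2 (z(D, t) = 2 + 0 = 2)
S(a) = 6 (S(a) = 4 + 2 = 6)
c(11, (-1 + 6) - 8)*S(3) = -42*6 = -252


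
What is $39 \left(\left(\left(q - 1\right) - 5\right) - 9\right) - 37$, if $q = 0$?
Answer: $-622$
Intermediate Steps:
$39 \left(\left(\left(q - 1\right) - 5\right) - 9\right) - 37 = 39 \left(\left(\left(0 - 1\right) - 5\right) - 9\right) - 37 = 39 \left(\left(-1 - 5\right) - 9\right) - 37 = 39 \left(-6 - 9\right) - 37 = 39 \left(-15\right) - 37 = -585 - 37 = -622$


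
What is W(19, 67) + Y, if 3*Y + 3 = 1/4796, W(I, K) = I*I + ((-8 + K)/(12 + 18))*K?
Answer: 35377699/71940 ≈ 491.77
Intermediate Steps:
W(I, K) = I² + K*(-4/15 + K/30) (W(I, K) = I² + ((-8 + K)/30)*K = I² + ((-8 + K)*(1/30))*K = I² + (-4/15 + K/30)*K = I² + K*(-4/15 + K/30))
Y = -14387/14388 (Y = -1 + (⅓)/4796 = -1 + (⅓)*(1/4796) = -1 + 1/14388 = -14387/14388 ≈ -0.99993)
W(19, 67) + Y = (19² - 4/15*67 + (1/30)*67²) - 14387/14388 = (361 - 268/15 + (1/30)*4489) - 14387/14388 = (361 - 268/15 + 4489/30) - 14387/14388 = 14783/30 - 14387/14388 = 35377699/71940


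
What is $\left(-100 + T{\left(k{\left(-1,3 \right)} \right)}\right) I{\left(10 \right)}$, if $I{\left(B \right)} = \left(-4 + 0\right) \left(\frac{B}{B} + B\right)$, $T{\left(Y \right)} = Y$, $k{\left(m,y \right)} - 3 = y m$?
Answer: $4400$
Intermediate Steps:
$k{\left(m,y \right)} = 3 + m y$ ($k{\left(m,y \right)} = 3 + y m = 3 + m y$)
$I{\left(B \right)} = -4 - 4 B$ ($I{\left(B \right)} = - 4 \left(1 + B\right) = -4 - 4 B$)
$\left(-100 + T{\left(k{\left(-1,3 \right)} \right)}\right) I{\left(10 \right)} = \left(-100 + \left(3 - 3\right)\right) \left(-4 - 40\right) = \left(-100 + 0\right) \left(-44\right) = \left(-100\right) \left(-44\right) = 4400$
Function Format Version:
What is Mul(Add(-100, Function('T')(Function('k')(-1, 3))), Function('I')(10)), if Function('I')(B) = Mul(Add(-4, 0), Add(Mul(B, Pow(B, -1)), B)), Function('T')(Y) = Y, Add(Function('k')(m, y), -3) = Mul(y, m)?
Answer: 4400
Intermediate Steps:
Function('k')(m, y) = Add(3, Mul(m, y)) (Function('k')(m, y) = Add(3, Mul(y, m)) = Add(3, Mul(m, y)))
Function('I')(B) = Add(-4, Mul(-4, B)) (Function('I')(B) = Mul(-4, Add(1, B)) = Add(-4, Mul(-4, B)))
Mul(Add(-100, Function('T')(Function('k')(-1, 3))), Function('I')(10)) = Mul(Add(-100, Add(3, Mul(-1, 3))), Add(-4, Mul(-4, 10))) = Mul(Add(-100, Add(3, -3)), Add(-4, -40)) = Mul(Add(-100, 0), -44) = Mul(-100, -44) = 4400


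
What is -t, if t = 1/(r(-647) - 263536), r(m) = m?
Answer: 1/264183 ≈ 3.7853e-6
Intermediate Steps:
t = -1/264183 (t = 1/(-647 - 263536) = 1/(-264183) = -1/264183 ≈ -3.7853e-6)
-t = -1*(-1/264183) = 1/264183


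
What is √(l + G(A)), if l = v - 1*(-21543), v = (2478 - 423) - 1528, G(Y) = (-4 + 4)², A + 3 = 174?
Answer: √22070 ≈ 148.56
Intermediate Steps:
A = 171 (A = -3 + 174 = 171)
G(Y) = 0 (G(Y) = 0² = 0)
v = 527 (v = 2055 - 1528 = 527)
l = 22070 (l = 527 - 1*(-21543) = 527 + 21543 = 22070)
√(l + G(A)) = √(22070 + 0) = √22070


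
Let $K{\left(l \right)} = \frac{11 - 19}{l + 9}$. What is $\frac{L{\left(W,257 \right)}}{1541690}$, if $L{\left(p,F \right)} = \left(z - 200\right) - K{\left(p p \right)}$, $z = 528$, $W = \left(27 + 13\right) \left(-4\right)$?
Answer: $\frac{839976}{3948113921} \approx 0.00021275$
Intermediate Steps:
$W = -160$ ($W = 40 \left(-4\right) = -160$)
$K{\left(l \right)} = - \frac{8}{9 + l}$
$L{\left(p,F \right)} = 328 + \frac{8}{9 + p^{2}}$ ($L{\left(p,F \right)} = \left(528 - 200\right) - - \frac{8}{9 + p p} = 328 - - \frac{8}{9 + p^{2}} = 328 + \frac{8}{9 + p^{2}}$)
$\frac{L{\left(W,257 \right)}}{1541690} = \frac{8 \frac{1}{9 + \left(-160\right)^{2}} \left(370 + 41 \left(-160\right)^{2}\right)}{1541690} = \frac{8 \left(370 + 41 \cdot 25600\right)}{9 + 25600} \cdot \frac{1}{1541690} = \frac{8 \left(370 + 1049600\right)}{25609} \cdot \frac{1}{1541690} = 8 \cdot \frac{1}{25609} \cdot 1049970 \cdot \frac{1}{1541690} = \frac{8399760}{25609} \cdot \frac{1}{1541690} = \frac{839976}{3948113921}$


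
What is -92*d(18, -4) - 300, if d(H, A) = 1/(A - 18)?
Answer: -3254/11 ≈ -295.82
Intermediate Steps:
d(H, A) = 1/(-18 + A)
-92*d(18, -4) - 300 = -92/(-18 - 4) - 300 = -92/(-22) - 300 = -92*(-1/22) - 300 = 46/11 - 300 = -3254/11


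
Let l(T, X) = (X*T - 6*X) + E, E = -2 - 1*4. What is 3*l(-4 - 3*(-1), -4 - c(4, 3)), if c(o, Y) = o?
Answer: 150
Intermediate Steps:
E = -6 (E = -2 - 4 = -6)
l(T, X) = -6 - 6*X + T*X (l(T, X) = (X*T - 6*X) - 6 = (T*X - 6*X) - 6 = (-6*X + T*X) - 6 = -6 - 6*X + T*X)
3*l(-4 - 3*(-1), -4 - c(4, 3)) = 3*(-6 - 6*(-4 - 1*4) + (-4 - 3*(-1))*(-4 - 1*4)) = 3*(-6 - 6*(-4 - 4) + (-4 + 3)*(-4 - 4)) = 3*(-6 - 6*(-8) - 1*(-8)) = 3*(-6 + 48 + 8) = 3*50 = 150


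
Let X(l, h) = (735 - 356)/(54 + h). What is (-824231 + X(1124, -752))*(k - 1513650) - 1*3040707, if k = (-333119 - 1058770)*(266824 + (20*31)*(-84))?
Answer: 85981001223845405118/349 ≈ 2.4636e+17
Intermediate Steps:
k = -298899811416 (k = -1391889*(266824 + 620*(-84)) = -1391889*(266824 - 52080) = -1391889*214744 = -298899811416)
X(l, h) = 379/(54 + h)
(-824231 + X(1124, -752))*(k - 1513650) - 1*3040707 = (-824231 + 379/(54 - 752))*(-298899811416 - 1513650) - 1*3040707 = (-824231 + 379/(-698))*(-298901325066) - 3040707 = (-824231 + 379*(-1/698))*(-298901325066) - 3040707 = (-824231 - 379/698)*(-298901325066) - 3040707 = -575313617/698*(-298901325066) - 3040707 = 85981001224906611861/349 - 3040707 = 85981001223845405118/349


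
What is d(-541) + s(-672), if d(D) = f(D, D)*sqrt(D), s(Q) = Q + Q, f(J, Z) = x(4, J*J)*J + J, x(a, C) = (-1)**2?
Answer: -1344 - 1082*I*sqrt(541) ≈ -1344.0 - 25167.0*I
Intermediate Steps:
x(a, C) = 1
f(J, Z) = 2*J (f(J, Z) = 1*J + J = J + J = 2*J)
s(Q) = 2*Q
d(D) = 2*D**(3/2) (d(D) = (2*D)*sqrt(D) = 2*D**(3/2))
d(-541) + s(-672) = 2*(-541)**(3/2) + 2*(-672) = 2*(-541*I*sqrt(541)) - 1344 = -1082*I*sqrt(541) - 1344 = -1344 - 1082*I*sqrt(541)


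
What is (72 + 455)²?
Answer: 277729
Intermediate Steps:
(72 + 455)² = 527² = 277729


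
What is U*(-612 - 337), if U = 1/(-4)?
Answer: 949/4 ≈ 237.25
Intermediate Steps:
U = -1/4 ≈ -0.25000
U*(-612 - 337) = -(-612 - 337)/4 = -1/4*(-949) = 949/4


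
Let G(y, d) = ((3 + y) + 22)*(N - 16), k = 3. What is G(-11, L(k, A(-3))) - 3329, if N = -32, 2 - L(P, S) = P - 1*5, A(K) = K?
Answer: -4001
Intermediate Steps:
L(P, S) = 7 - P (L(P, S) = 2 - (P - 1*5) = 2 - (P - 5) = 2 - (-5 + P) = 2 + (5 - P) = 7 - P)
G(y, d) = -1200 - 48*y (G(y, d) = ((3 + y) + 22)*(-32 - 16) = (25 + y)*(-48) = -1200 - 48*y)
G(-11, L(k, A(-3))) - 3329 = (-1200 - 48*(-11)) - 3329 = (-1200 + 528) - 3329 = -672 - 3329 = -4001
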